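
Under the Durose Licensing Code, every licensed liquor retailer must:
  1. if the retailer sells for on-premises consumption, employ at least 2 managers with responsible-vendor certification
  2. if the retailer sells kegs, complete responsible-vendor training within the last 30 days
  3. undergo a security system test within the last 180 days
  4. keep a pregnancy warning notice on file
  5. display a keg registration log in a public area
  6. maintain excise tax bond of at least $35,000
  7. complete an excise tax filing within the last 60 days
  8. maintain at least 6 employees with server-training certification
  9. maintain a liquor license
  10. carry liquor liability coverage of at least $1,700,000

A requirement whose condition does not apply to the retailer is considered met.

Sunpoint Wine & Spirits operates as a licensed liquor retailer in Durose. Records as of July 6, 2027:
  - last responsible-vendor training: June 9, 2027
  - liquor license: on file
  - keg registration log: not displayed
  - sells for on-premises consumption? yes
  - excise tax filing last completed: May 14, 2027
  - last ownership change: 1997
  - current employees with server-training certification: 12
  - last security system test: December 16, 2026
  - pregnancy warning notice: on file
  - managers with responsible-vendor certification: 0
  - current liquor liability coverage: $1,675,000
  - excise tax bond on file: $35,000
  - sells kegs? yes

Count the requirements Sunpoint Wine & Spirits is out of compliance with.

4

1. condition 'sells for on-premises consumption' holds; managers with responsible-vendor certification 0 < 2 → not met
2. condition 'sells kegs' holds; responsible-vendor training 27 days ago vs limit 30 → met
3. security system test 202 days ago vs limit 180 → not met
4. pregnancy warning notice present → met
5. keg registration log absent → not met
6. excise tax bond $35,000 ≥ $35,000 → met
7. excise tax filing 53 days ago vs limit 60 → met
8. employees with server-training certification 12 ≥ 6 → met
9. liquor license present → met
10. liquor liability coverage $1,675,000 < $1,700,000 → not met
Not met: 4 of 10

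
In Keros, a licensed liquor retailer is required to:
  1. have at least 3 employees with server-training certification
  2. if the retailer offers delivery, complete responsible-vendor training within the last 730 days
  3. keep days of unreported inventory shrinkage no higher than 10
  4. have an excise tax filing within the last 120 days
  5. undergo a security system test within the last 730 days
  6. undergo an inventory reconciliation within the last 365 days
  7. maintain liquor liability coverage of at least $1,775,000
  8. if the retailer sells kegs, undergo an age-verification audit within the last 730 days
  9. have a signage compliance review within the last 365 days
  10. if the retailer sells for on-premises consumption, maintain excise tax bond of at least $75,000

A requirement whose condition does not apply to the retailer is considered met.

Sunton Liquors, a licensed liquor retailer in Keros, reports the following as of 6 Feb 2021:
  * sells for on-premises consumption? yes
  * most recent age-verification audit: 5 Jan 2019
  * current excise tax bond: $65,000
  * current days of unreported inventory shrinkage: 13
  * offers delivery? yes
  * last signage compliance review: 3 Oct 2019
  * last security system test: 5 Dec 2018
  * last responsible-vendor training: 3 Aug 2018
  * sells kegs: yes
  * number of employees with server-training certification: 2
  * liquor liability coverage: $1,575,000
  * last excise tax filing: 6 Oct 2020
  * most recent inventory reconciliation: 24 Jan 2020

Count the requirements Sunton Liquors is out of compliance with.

10

1. employees with server-training certification 2 < 3 → not met
2. condition 'offers delivery' holds; responsible-vendor training 918 days ago vs limit 730 → not met
3. days of unreported inventory shrinkage 13 > 10 → not met
4. excise tax filing 123 days ago vs limit 120 → not met
5. security system test 794 days ago vs limit 730 → not met
6. inventory reconciliation 379 days ago vs limit 365 → not met
7. liquor liability coverage $1,575,000 < $1,775,000 → not met
8. condition 'sells kegs' holds; age-verification audit 763 days ago vs limit 730 → not met
9. signage compliance review 492 days ago vs limit 365 → not met
10. condition 'sells for on-premises consumption' holds; excise tax bond $65,000 < $75,000 → not met
Not met: 10 of 10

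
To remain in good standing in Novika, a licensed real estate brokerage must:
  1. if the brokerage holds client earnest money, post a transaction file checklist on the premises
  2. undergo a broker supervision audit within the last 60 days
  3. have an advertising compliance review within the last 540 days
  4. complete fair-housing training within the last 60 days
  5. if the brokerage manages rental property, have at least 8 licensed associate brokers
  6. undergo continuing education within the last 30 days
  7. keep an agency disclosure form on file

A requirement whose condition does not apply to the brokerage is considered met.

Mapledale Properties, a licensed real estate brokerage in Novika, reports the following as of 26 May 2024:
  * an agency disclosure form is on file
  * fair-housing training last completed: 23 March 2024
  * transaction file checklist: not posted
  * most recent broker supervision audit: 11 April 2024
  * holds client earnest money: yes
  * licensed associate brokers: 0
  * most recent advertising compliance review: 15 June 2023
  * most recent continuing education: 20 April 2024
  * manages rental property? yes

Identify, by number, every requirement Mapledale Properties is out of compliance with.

1. condition 'holds client earnest money' holds; transaction file checklist absent → not met
2. broker supervision audit 45 days ago vs limit 60 → met
3. advertising compliance review 346 days ago vs limit 540 → met
4. fair-housing training 64 days ago vs limit 60 → not met
5. condition 'manages rental property' holds; licensed associate brokers 0 < 8 → not met
6. continuing education 36 days ago vs limit 30 → not met
7. agency disclosure form present → met
Not met: 1, 4, 5, 6

1, 4, 5, 6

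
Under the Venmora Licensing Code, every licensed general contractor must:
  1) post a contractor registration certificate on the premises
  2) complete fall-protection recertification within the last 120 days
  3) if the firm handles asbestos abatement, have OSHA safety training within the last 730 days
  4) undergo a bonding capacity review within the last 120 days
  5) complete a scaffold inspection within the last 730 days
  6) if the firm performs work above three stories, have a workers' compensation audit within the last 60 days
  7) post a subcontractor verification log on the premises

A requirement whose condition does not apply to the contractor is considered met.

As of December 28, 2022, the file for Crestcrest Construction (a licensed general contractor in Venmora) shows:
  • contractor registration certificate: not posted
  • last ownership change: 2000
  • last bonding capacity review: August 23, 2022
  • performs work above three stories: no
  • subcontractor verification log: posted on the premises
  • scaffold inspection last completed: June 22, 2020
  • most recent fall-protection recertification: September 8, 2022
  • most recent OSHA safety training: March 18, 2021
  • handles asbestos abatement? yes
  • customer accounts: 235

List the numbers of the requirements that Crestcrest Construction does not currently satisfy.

1, 4, 5

1. contractor registration certificate absent → not met
2. fall-protection recertification 111 days ago vs limit 120 → met
3. condition 'handles asbestos abatement' holds; OSHA safety training 650 days ago vs limit 730 → met
4. bonding capacity review 127 days ago vs limit 120 → not met
5. scaffold inspection 919 days ago vs limit 730 → not met
6. condition 'performs work above three stories' does not hold → requirement n/a → met
7. subcontractor verification log present → met
Not met: 1, 4, 5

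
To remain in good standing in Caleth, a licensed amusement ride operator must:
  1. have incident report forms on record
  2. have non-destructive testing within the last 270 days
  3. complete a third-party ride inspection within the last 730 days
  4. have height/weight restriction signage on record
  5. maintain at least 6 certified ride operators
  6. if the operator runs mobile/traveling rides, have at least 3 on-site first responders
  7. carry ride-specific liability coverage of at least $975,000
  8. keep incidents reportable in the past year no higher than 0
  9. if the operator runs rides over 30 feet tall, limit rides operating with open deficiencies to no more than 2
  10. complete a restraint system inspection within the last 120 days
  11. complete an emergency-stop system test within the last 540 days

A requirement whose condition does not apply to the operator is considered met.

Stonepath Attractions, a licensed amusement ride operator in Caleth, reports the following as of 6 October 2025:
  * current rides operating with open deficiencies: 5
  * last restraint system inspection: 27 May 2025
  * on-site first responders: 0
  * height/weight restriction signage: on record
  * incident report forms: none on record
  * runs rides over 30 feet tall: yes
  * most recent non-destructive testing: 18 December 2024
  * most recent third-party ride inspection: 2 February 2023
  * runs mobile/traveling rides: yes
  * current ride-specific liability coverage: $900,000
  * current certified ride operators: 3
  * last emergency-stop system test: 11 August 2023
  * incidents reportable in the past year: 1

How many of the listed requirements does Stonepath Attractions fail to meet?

10

1. incident report forms absent → not met
2. non-destructive testing 292 days ago vs limit 270 → not met
3. third-party ride inspection 977 days ago vs limit 730 → not met
4. height/weight restriction signage present → met
5. certified ride operators 3 < 6 → not met
6. condition 'runs mobile/traveling rides' holds; on-site first responders 0 < 3 → not met
7. ride-specific liability coverage $900,000 < $975,000 → not met
8. incidents reportable in the past year 1 > 0 → not met
9. condition 'runs rides over 30 feet tall' holds; rides operating with open deficiencies 5 > 2 → not met
10. restraint system inspection 132 days ago vs limit 120 → not met
11. emergency-stop system test 787 days ago vs limit 540 → not met
Not met: 10 of 11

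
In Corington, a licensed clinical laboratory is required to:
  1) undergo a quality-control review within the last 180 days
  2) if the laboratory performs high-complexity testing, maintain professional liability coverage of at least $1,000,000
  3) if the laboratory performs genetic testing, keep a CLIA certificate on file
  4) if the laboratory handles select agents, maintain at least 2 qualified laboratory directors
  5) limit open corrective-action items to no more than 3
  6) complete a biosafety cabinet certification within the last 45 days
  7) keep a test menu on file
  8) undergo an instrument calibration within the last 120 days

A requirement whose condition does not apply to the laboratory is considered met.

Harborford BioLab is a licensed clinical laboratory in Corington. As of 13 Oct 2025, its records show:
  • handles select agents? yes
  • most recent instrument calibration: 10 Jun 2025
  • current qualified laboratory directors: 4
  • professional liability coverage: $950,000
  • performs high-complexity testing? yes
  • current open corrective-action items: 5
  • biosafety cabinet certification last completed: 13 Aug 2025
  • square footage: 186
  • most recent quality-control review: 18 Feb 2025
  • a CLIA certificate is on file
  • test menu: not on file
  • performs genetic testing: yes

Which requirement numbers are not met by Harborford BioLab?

1. quality-control review 237 days ago vs limit 180 → not met
2. condition 'performs high-complexity testing' holds; professional liability coverage $950,000 < $1,000,000 → not met
3. condition 'performs genetic testing' holds; CLIA certificate present → met
4. condition 'handles select agents' holds; qualified laboratory directors 4 ≥ 2 → met
5. open corrective-action items 5 > 3 → not met
6. biosafety cabinet certification 61 days ago vs limit 45 → not met
7. test menu absent → not met
8. instrument calibration 125 days ago vs limit 120 → not met
Not met: 1, 2, 5, 6, 7, 8

1, 2, 5, 6, 7, 8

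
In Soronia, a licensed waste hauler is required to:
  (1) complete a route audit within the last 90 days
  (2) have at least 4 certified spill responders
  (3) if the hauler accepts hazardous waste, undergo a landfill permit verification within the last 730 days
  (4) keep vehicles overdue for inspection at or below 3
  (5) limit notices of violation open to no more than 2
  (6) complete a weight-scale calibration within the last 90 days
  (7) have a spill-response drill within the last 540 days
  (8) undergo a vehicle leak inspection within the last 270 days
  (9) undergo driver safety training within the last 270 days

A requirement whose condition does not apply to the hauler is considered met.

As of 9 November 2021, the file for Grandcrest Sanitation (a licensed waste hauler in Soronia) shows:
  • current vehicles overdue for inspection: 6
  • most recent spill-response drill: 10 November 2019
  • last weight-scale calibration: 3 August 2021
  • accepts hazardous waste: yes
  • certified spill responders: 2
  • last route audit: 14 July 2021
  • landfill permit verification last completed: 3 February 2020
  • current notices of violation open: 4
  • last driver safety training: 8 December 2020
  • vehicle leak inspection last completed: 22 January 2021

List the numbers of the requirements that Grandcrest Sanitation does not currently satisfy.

1, 2, 4, 5, 6, 7, 8, 9

1. route audit 118 days ago vs limit 90 → not met
2. certified spill responders 2 < 4 → not met
3. condition 'accepts hazardous waste' holds; landfill permit verification 645 days ago vs limit 730 → met
4. vehicles overdue for inspection 6 > 3 → not met
5. notices of violation open 4 > 2 → not met
6. weight-scale calibration 98 days ago vs limit 90 → not met
7. spill-response drill 730 days ago vs limit 540 → not met
8. vehicle leak inspection 291 days ago vs limit 270 → not met
9. driver safety training 336 days ago vs limit 270 → not met
Not met: 1, 2, 4, 5, 6, 7, 8, 9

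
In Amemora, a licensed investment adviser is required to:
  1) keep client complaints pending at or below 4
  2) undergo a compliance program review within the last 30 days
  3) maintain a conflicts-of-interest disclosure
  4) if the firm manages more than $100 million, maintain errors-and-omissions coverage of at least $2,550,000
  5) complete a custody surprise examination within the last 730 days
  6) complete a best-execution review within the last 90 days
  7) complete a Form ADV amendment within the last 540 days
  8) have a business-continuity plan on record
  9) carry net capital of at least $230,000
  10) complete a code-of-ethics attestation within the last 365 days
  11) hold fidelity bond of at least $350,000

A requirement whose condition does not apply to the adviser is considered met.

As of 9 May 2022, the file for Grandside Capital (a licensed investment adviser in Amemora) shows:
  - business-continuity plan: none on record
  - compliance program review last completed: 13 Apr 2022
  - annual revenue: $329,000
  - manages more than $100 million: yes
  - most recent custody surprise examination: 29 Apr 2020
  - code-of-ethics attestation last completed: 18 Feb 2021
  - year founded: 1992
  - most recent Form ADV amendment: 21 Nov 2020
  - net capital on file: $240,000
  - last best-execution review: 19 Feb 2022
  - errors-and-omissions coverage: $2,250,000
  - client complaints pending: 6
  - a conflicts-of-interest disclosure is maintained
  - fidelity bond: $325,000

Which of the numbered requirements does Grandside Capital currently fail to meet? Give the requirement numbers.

1, 4, 5, 8, 10, 11

1. client complaints pending 6 > 4 → not met
2. compliance program review 26 days ago vs limit 30 → met
3. conflicts-of-interest disclosure present → met
4. condition 'manages more than $100 million' holds; errors-and-omissions coverage $2,250,000 < $2,550,000 → not met
5. custody surprise examination 740 days ago vs limit 730 → not met
6. best-execution review 79 days ago vs limit 90 → met
7. Form ADV amendment 534 days ago vs limit 540 → met
8. business-continuity plan absent → not met
9. net capital $240,000 ≥ $230,000 → met
10. code-of-ethics attestation 445 days ago vs limit 365 → not met
11. fidelity bond $325,000 < $350,000 → not met
Not met: 1, 4, 5, 8, 10, 11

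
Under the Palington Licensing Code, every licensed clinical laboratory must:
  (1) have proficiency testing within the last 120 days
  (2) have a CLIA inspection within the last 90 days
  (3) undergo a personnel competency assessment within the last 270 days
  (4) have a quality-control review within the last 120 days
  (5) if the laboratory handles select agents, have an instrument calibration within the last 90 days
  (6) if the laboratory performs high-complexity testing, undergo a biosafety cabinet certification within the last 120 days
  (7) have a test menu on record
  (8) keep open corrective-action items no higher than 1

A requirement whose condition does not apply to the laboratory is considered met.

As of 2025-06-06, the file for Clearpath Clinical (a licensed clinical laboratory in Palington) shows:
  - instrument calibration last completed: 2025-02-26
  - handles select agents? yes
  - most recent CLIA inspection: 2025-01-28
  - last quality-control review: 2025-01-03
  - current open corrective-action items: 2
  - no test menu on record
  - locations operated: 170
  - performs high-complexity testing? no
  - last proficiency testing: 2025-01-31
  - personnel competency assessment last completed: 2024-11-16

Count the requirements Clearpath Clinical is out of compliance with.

1. proficiency testing 126 days ago vs limit 120 → not met
2. CLIA inspection 129 days ago vs limit 90 → not met
3. personnel competency assessment 202 days ago vs limit 270 → met
4. quality-control review 154 days ago vs limit 120 → not met
5. condition 'handles select agents' holds; instrument calibration 100 days ago vs limit 90 → not met
6. condition 'performs high-complexity testing' does not hold → requirement n/a → met
7. test menu absent → not met
8. open corrective-action items 2 > 1 → not met
Not met: 6 of 8

6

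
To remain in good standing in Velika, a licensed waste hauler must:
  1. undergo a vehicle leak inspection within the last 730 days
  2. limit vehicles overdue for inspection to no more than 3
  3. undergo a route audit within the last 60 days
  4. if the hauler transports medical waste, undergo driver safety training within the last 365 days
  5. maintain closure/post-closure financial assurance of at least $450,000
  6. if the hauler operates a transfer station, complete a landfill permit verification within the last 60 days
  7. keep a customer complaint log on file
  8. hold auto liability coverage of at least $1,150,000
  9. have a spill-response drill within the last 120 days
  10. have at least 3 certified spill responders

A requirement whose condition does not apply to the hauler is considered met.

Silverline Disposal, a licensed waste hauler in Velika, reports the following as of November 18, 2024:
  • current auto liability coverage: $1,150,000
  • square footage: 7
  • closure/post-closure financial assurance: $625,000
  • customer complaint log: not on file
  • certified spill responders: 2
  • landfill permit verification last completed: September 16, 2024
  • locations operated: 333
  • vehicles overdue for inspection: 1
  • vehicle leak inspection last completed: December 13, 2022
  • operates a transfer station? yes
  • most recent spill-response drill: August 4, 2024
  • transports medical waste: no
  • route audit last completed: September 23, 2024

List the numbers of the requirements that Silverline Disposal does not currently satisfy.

1. vehicle leak inspection 706 days ago vs limit 730 → met
2. vehicles overdue for inspection 1 ≤ 3 → met
3. route audit 56 days ago vs limit 60 → met
4. condition 'transports medical waste' does not hold → requirement n/a → met
5. closure/post-closure financial assurance $625,000 ≥ $450,000 → met
6. condition 'operates a transfer station' holds; landfill permit verification 63 days ago vs limit 60 → not met
7. customer complaint log absent → not met
8. auto liability coverage $1,150,000 ≥ $1,150,000 → met
9. spill-response drill 106 days ago vs limit 120 → met
10. certified spill responders 2 < 3 → not met
Not met: 6, 7, 10

6, 7, 10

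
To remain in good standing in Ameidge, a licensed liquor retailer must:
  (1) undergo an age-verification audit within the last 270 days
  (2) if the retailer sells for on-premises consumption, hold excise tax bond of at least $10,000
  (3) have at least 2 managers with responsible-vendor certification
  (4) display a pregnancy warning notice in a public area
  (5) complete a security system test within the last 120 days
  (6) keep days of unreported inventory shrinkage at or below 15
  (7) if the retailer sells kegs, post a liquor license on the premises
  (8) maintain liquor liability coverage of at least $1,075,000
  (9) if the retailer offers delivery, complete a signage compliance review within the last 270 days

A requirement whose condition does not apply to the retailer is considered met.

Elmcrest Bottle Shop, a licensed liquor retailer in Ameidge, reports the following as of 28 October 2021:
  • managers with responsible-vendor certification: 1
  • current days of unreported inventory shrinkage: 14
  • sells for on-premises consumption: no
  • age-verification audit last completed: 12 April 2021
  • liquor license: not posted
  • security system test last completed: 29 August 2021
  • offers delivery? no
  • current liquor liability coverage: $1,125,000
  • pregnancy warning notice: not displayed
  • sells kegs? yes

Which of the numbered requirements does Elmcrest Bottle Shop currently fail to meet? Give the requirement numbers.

1. age-verification audit 199 days ago vs limit 270 → met
2. condition 'sells for on-premises consumption' does not hold → requirement n/a → met
3. managers with responsible-vendor certification 1 < 2 → not met
4. pregnancy warning notice absent → not met
5. security system test 60 days ago vs limit 120 → met
6. days of unreported inventory shrinkage 14 ≤ 15 → met
7. condition 'sells kegs' holds; liquor license absent → not met
8. liquor liability coverage $1,125,000 ≥ $1,075,000 → met
9. condition 'offers delivery' does not hold → requirement n/a → met
Not met: 3, 4, 7

3, 4, 7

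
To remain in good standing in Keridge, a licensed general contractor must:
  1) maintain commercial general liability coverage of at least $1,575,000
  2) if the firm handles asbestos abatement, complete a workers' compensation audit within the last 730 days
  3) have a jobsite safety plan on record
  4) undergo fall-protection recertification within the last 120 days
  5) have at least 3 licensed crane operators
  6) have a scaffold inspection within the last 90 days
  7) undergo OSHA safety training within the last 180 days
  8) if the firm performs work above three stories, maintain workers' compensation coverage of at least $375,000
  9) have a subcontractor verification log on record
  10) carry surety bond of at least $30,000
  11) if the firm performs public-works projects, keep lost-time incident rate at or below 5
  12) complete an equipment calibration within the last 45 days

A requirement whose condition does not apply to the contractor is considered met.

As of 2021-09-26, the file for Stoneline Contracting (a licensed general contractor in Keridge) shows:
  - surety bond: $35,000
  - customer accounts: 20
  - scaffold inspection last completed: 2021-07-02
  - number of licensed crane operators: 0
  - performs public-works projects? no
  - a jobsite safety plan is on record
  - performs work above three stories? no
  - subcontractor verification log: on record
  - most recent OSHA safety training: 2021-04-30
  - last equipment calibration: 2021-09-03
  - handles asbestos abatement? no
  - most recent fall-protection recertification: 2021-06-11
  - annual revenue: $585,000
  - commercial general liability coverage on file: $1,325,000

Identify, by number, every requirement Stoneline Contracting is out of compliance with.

1, 5

1. commercial general liability coverage $1,325,000 < $1,575,000 → not met
2. condition 'handles asbestos abatement' does not hold → requirement n/a → met
3. jobsite safety plan present → met
4. fall-protection recertification 107 days ago vs limit 120 → met
5. licensed crane operators 0 < 3 → not met
6. scaffold inspection 86 days ago vs limit 90 → met
7. OSHA safety training 149 days ago vs limit 180 → met
8. condition 'performs work above three stories' does not hold → requirement n/a → met
9. subcontractor verification log present → met
10. surety bond $35,000 ≥ $30,000 → met
11. condition 'performs public-works projects' does not hold → requirement n/a → met
12. equipment calibration 23 days ago vs limit 45 → met
Not met: 1, 5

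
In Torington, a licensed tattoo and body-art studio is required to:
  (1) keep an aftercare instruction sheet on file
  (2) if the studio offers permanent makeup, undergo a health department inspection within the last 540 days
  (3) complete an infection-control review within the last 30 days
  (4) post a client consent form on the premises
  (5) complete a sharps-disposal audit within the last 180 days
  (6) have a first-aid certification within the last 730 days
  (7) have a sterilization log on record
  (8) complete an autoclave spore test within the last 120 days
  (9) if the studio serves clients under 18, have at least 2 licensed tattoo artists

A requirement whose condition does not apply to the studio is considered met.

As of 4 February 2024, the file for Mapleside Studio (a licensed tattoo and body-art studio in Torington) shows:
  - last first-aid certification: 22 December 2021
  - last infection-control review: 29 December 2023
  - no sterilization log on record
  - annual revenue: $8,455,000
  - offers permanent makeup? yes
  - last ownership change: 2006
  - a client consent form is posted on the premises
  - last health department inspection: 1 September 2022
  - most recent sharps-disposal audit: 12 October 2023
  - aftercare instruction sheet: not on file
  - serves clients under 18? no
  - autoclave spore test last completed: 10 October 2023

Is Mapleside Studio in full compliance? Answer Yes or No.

1. aftercare instruction sheet absent → not met
2. condition 'offers permanent makeup' holds; health department inspection 521 days ago vs limit 540 → met
3. infection-control review 37 days ago vs limit 30 → not met
4. client consent form present → met
5. sharps-disposal audit 115 days ago vs limit 180 → met
6. first-aid certification 774 days ago vs limit 730 → not met
7. sterilization log absent → not met
8. autoclave spore test 117 days ago vs limit 120 → met
9. condition 'serves clients under 18' does not hold → requirement n/a → met
Not met: 1, 3, 6, 7

No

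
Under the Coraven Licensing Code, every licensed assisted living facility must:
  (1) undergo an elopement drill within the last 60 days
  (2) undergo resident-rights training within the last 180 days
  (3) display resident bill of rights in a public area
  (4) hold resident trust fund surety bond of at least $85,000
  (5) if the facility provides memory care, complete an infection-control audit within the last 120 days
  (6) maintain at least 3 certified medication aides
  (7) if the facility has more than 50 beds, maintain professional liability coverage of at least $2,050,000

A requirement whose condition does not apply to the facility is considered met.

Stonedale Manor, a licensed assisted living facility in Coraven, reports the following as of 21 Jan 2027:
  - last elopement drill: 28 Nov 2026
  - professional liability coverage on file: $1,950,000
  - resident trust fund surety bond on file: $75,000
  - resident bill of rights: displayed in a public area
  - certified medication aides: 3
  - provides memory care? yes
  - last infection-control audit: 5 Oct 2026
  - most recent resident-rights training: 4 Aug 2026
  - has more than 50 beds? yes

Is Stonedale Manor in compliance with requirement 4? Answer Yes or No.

No

4. resident trust fund surety bond $75,000 < $85,000 → not met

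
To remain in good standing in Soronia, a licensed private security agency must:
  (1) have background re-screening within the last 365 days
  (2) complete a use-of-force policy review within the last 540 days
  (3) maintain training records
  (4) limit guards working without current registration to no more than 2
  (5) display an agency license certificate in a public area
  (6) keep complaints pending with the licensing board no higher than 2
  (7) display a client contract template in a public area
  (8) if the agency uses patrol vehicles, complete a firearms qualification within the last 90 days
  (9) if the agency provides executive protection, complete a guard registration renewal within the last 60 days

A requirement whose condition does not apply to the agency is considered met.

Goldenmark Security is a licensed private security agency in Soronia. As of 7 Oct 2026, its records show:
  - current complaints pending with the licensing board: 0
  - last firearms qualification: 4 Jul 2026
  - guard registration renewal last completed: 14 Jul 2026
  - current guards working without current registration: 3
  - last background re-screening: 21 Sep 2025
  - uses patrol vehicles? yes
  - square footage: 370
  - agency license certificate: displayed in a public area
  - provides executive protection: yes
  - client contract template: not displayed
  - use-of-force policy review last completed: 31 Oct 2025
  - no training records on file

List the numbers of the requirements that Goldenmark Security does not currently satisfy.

1, 3, 4, 7, 8, 9

1. background re-screening 381 days ago vs limit 365 → not met
2. use-of-force policy review 341 days ago vs limit 540 → met
3. training records absent → not met
4. guards working without current registration 3 > 2 → not met
5. agency license certificate present → met
6. complaints pending with the licensing board 0 ≤ 2 → met
7. client contract template absent → not met
8. condition 'uses patrol vehicles' holds; firearms qualification 95 days ago vs limit 90 → not met
9. condition 'provides executive protection' holds; guard registration renewal 85 days ago vs limit 60 → not met
Not met: 1, 3, 4, 7, 8, 9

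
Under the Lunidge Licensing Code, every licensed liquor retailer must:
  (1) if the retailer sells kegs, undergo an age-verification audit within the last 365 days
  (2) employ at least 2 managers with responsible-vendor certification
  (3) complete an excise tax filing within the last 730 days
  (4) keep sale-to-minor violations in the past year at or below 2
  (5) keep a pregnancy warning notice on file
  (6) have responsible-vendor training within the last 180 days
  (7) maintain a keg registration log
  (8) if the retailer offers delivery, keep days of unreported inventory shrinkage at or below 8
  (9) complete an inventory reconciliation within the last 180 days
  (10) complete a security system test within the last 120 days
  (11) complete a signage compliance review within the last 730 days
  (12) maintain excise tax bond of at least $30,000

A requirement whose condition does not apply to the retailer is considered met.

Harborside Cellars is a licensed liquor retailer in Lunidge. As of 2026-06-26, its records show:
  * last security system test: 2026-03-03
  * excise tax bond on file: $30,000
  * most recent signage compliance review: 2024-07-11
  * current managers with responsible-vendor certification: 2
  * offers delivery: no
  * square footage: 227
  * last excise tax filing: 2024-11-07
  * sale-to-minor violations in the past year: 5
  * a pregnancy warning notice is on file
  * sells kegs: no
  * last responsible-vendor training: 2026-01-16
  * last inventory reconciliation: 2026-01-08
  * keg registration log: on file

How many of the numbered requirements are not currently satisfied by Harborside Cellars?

1. condition 'sells kegs' does not hold → requirement n/a → met
2. managers with responsible-vendor certification 2 ≥ 2 → met
3. excise tax filing 596 days ago vs limit 730 → met
4. sale-to-minor violations in the past year 5 > 2 → not met
5. pregnancy warning notice present → met
6. responsible-vendor training 161 days ago vs limit 180 → met
7. keg registration log present → met
8. condition 'offers delivery' does not hold → requirement n/a → met
9. inventory reconciliation 169 days ago vs limit 180 → met
10. security system test 115 days ago vs limit 120 → met
11. signage compliance review 715 days ago vs limit 730 → met
12. excise tax bond $30,000 ≥ $30,000 → met
Not met: 1 of 12

1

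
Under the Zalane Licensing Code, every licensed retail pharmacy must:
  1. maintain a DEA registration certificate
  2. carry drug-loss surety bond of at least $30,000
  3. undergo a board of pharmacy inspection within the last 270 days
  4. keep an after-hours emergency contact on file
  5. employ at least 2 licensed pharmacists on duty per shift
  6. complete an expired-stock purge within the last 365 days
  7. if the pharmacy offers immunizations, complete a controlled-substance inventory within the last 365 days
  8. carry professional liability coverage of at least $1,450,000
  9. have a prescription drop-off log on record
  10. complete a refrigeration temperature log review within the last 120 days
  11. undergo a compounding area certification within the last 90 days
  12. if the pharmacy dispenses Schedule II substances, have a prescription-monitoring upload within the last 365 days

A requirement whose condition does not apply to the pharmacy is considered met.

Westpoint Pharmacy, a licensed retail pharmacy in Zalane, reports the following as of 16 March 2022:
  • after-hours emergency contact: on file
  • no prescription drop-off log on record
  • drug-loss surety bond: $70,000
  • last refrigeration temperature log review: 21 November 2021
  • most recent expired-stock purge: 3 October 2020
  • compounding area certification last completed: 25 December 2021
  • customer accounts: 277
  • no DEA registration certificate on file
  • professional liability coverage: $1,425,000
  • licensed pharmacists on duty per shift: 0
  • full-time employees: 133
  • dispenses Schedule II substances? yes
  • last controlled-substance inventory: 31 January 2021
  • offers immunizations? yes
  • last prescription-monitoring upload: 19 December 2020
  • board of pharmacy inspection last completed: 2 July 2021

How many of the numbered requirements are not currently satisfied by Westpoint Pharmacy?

1. DEA registration certificate absent → not met
2. drug-loss surety bond $70,000 ≥ $30,000 → met
3. board of pharmacy inspection 257 days ago vs limit 270 → met
4. after-hours emergency contact present → met
5. licensed pharmacists on duty per shift 0 < 2 → not met
6. expired-stock purge 529 days ago vs limit 365 → not met
7. condition 'offers immunizations' holds; controlled-substance inventory 409 days ago vs limit 365 → not met
8. professional liability coverage $1,425,000 < $1,450,000 → not met
9. prescription drop-off log absent → not met
10. refrigeration temperature log review 115 days ago vs limit 120 → met
11. compounding area certification 81 days ago vs limit 90 → met
12. condition 'dispenses Schedule II substances' holds; prescription-monitoring upload 452 days ago vs limit 365 → not met
Not met: 7 of 12

7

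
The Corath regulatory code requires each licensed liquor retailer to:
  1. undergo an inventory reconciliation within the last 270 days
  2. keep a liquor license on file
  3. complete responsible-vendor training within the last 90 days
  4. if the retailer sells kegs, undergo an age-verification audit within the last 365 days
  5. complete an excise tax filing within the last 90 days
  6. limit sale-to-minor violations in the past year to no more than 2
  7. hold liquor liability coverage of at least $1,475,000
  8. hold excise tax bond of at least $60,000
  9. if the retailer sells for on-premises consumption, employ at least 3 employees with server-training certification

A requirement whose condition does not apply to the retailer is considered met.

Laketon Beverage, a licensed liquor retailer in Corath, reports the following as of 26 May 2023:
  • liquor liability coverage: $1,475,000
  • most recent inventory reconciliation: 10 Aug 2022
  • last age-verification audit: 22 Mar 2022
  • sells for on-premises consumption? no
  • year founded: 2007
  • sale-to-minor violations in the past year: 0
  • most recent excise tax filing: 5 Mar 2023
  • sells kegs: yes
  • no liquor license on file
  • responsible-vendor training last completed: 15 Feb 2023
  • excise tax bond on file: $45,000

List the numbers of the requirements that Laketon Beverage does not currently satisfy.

1. inventory reconciliation 289 days ago vs limit 270 → not met
2. liquor license absent → not met
3. responsible-vendor training 100 days ago vs limit 90 → not met
4. condition 'sells kegs' holds; age-verification audit 430 days ago vs limit 365 → not met
5. excise tax filing 82 days ago vs limit 90 → met
6. sale-to-minor violations in the past year 0 ≤ 2 → met
7. liquor liability coverage $1,475,000 ≥ $1,475,000 → met
8. excise tax bond $45,000 < $60,000 → not met
9. condition 'sells for on-premises consumption' does not hold → requirement n/a → met
Not met: 1, 2, 3, 4, 8

1, 2, 3, 4, 8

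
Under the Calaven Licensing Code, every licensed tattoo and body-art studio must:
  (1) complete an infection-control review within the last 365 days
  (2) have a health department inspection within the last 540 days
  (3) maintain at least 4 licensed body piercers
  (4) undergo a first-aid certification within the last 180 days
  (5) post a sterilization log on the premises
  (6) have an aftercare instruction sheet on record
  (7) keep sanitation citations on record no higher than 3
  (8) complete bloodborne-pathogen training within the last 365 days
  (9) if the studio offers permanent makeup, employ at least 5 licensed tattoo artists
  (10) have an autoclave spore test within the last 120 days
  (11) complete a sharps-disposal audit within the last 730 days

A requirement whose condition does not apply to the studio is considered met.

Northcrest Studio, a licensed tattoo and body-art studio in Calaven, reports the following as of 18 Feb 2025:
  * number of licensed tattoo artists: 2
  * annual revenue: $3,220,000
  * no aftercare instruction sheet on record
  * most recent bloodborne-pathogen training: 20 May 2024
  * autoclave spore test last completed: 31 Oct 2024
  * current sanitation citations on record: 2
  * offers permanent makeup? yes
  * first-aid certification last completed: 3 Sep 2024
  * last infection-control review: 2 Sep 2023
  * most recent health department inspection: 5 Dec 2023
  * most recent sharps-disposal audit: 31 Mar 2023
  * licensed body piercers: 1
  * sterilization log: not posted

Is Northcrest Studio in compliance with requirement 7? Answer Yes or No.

7. sanitation citations on record 2 ≤ 3 → met

Yes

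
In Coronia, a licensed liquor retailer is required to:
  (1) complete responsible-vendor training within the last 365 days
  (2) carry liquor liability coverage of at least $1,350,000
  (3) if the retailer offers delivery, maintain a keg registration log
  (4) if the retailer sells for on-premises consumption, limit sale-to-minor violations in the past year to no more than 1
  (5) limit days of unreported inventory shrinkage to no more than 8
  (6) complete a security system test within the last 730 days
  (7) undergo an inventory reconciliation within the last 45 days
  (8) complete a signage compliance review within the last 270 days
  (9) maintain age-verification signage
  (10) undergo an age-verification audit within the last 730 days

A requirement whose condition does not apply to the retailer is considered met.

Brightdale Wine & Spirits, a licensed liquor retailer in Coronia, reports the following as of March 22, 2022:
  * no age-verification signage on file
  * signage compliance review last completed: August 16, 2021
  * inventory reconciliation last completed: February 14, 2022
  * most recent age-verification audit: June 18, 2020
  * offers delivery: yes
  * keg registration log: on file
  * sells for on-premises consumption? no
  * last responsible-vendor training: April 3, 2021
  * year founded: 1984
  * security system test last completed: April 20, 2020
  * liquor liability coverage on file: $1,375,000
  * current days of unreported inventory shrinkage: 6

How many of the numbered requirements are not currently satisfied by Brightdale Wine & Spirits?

1

1. responsible-vendor training 353 days ago vs limit 365 → met
2. liquor liability coverage $1,375,000 ≥ $1,350,000 → met
3. condition 'offers delivery' holds; keg registration log present → met
4. condition 'sells for on-premises consumption' does not hold → requirement n/a → met
5. days of unreported inventory shrinkage 6 ≤ 8 → met
6. security system test 701 days ago vs limit 730 → met
7. inventory reconciliation 36 days ago vs limit 45 → met
8. signage compliance review 218 days ago vs limit 270 → met
9. age-verification signage absent → not met
10. age-verification audit 642 days ago vs limit 730 → met
Not met: 1 of 10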